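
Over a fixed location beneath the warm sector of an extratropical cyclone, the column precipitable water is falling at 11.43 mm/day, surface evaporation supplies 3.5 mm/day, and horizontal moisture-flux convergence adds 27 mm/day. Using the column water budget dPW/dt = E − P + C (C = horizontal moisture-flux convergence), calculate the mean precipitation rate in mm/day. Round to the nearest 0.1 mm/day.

P ≈ 41.9 mm/day

dPW/dt = -11.43 mm/day.
P = E + C − dPW/dt = 3.5 + (27) − (-11.43) = 41.9 mm/day.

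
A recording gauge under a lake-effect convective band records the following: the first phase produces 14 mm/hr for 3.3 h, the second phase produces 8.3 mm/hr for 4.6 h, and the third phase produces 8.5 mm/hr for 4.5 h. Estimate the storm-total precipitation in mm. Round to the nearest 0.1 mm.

total ≈ 122.6 mm

Total = Σ Rᵢ Δtᵢ = 14 × 3.3 + 8.3 × 4.6 + 8.5 × 4.5
      = 46.2 + 38.18 + 38.25 = 122.6 mm.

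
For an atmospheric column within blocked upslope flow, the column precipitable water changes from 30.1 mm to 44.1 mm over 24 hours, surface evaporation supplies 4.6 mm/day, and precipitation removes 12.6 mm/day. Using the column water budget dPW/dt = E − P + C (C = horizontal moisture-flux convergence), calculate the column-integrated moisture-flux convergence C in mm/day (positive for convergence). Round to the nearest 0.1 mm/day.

C ≈ 22.0 mm/day

dPW/dt = (44.1 − 30.1) mm / (24/24 day) = +14.000 mm/day.
C = dPW/dt − E + P = (+14.000) − 4.6 + 12.6 = 22.0 mm/day.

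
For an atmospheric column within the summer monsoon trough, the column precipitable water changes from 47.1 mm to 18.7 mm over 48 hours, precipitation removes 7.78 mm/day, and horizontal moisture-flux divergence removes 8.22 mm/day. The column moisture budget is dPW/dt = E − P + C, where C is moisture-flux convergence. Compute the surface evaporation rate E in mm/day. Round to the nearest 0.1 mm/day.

dPW/dt = (18.7 − 47.1) mm / (48/24 day) = -14.200 mm/day.
E = dPW/dt + P − C = (-14.200) + 7.78 − (-8.22) = 1.8 mm/day.

E ≈ 1.8 mm/day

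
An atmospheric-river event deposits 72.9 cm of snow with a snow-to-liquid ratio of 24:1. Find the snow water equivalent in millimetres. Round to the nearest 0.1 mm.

SWE = snow depth / ratio = 72.9 cm / 24 = 3.038 cm = 30.4 mm.

SWE ≈ 30.4 mm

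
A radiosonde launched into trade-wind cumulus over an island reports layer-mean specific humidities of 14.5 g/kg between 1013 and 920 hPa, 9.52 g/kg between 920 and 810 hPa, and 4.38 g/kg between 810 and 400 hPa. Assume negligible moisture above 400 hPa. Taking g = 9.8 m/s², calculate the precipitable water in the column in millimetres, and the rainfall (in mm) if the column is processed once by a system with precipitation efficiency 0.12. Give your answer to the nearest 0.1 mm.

PW ≈ 42.8 mm; rainfall ≈ 5.1 mm

Precipitable water is the column-integrated vapour mass per unit area: PW = (1/g) Σ q̄ Δp, with q in kg/kg and Δp in Pa (1 kg/m² of water = 1 mm).
Layer 1013–920 hPa: Δp = 93 hPa = 9300 Pa, q̄ = 0.0145 kg/kg → 0.0145 × 9300 / 9.8 = 13.76 mm
Layer 920–810 hPa: Δp = 110 hPa = 11000 Pa, q̄ = 0.00952 kg/kg → 0.00952 × 11000 / 9.8 = 10.69 mm
Layer 810–400 hPa: Δp = 410 hPa = 41000 Pa, q̄ = 0.00438 kg/kg → 0.00438 × 41000 / 9.8 = 18.32 mm
PW = 13.76 + 10.69 + 18.32 = 42.77 ≈ 42.8 mm.
Rainfall = ε × PW = 0.12 × 42.8 = 5.1 mm.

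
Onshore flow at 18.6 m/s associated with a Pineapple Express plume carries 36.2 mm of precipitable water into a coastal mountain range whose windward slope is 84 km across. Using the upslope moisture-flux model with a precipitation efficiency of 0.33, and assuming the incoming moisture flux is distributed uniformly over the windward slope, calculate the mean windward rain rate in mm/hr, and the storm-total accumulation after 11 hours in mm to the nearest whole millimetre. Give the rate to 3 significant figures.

R ≈ 9.52 mm/hr; total ≈ 105 mm

Incoming column moisture flux per unit ridge length: F = V × PW = 18.6 × 36.2 = 673.32 mm·m/s.
Spread over the 84 km slope with efficiency ε = 0.33: R = ε·F/W = 0.33 × 673.32 / 84000 m = 2.645e-03 mm/s.
R = 2.645e-03 × 3600 = 9.52 mm/hr.
Over 11 h: total = 9.52 × 11 = 104.72 ≈ 105 mm.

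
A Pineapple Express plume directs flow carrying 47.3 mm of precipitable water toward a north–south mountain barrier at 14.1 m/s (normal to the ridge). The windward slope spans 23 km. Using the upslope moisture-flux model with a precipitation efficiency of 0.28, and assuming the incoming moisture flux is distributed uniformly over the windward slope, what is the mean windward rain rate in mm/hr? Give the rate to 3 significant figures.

R ≈ 29.2 mm/hr

Incoming column moisture flux per unit ridge length: F = V × PW = 14.1 × 47.3 = 666.93 mm·m/s.
Spread over the 23 km slope with efficiency ε = 0.28: R = ε·F/W = 0.28 × 666.93 / 23000 m = 8.119e-03 mm/s.
R = 8.119e-03 × 3600 = 29.2 mm/hr.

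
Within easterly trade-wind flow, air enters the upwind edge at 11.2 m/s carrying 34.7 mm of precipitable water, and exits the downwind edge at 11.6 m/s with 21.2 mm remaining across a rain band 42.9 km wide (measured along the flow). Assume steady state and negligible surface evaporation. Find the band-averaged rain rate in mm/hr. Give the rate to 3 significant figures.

R ≈ 12.0 mm/hr

Column moisture flux per unit crosswind length is F = V × PW.
Inflow: F_in = 11.2 × 34.7 = 388.64 mm·m/s
Outflow: F_out = 11.6 × 21.2 = 245.92 mm·m/s
Steady-state rate R = (F_in − F_out)/L = (388.64 − 245.92) / 42900 m = 3.327e-03 mm/s.
R = 3.327e-03 × 3600 = 12.0 mm/hr.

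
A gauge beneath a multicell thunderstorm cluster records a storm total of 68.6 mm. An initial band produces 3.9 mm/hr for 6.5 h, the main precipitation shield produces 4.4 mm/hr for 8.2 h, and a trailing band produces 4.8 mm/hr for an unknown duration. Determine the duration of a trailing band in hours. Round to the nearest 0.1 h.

Known phases: 3.9 × 6.5 + 4.4 × 8.2 = 25.35 + 36.08 = 61.43 mm.
Remaining depth = 68.6 − 61.43 = 7.17 mm.
Duration = 7.17 / 4.8 = 1.5 h.

duration ≈ 1.5 h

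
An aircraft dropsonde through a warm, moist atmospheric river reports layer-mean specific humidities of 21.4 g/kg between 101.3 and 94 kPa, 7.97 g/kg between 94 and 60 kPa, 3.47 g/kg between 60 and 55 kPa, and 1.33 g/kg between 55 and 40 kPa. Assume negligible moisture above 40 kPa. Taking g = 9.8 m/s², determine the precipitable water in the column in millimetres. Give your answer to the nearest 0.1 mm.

Precipitable water is the column-integrated vapour mass per unit area: PW = (1/g) Σ q̄ Δp, with q in kg/kg and Δp in Pa (1 kg/m² of water = 1 mm).
Layer 101.3–94 kPa: Δp = 73 hPa = 7300 Pa, q̄ = 0.0214 kg/kg → 0.0214 × 7300 / 9.8 = 15.94 mm
Layer 94–60 kPa: Δp = 340 hPa = 34000 Pa, q̄ = 0.00797 kg/kg → 0.00797 × 34000 / 9.8 = 27.65 mm
Layer 60–55 kPa: Δp = 50 hPa = 5000 Pa, q̄ = 0.00347 kg/kg → 0.00347 × 5000 / 9.8 = 1.77 mm
Layer 55–40 kPa: Δp = 150 hPa = 15000 Pa, q̄ = 0.00133 kg/kg → 0.00133 × 15000 / 9.8 = 2.04 mm
PW = 15.94 + 27.65 + 1.77 + 2.04 = 47.40 ≈ 47.4 mm.

PW ≈ 47.4 mm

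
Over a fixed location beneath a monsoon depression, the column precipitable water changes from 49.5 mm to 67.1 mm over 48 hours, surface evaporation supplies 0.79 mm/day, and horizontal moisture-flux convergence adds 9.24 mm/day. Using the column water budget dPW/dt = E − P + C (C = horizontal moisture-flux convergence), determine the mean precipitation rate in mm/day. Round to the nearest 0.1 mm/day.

dPW/dt = (67.1 − 49.5) mm / (48/24 day) = +8.800 mm/day.
P = E + C − dPW/dt = 0.79 + (9.24) − (+8.800) = 1.2 mm/day.

P ≈ 1.2 mm/day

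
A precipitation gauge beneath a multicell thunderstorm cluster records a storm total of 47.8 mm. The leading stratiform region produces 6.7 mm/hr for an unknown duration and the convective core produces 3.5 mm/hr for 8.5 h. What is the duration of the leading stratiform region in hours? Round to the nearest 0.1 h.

duration ≈ 2.7 h

Known phases: 3.5 × 8.5 = 29.75 mm.
Remaining depth = 47.8 − 29.75 = 18.05 mm.
Duration = 18.05 / 6.7 = 2.7 h.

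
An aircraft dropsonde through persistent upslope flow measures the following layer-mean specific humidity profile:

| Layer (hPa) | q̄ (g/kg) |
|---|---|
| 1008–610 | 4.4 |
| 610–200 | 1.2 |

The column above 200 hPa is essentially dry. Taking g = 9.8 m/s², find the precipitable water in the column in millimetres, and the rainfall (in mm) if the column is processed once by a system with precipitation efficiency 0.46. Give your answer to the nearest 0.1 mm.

Precipitable water is the column-integrated vapour mass per unit area: PW = (1/g) Σ q̄ Δp, with q in kg/kg and Δp in Pa (1 kg/m² of water = 1 mm).
Layer 1008–610 hPa: Δp = 398 hPa = 39800 Pa, q̄ = 0.0044 kg/kg → 0.0044 × 39800 / 9.8 = 17.87 mm
Layer 610–200 hPa: Δp = 410 hPa = 41000 Pa, q̄ = 0.0012 kg/kg → 0.0012 × 41000 / 9.8 = 5.02 mm
PW = 17.87 + 5.02 = 22.89 ≈ 22.9 mm.
Rainfall = ε × PW = 0.46 × 22.9 = 10.5 mm.

PW ≈ 22.9 mm; rainfall ≈ 10.5 mm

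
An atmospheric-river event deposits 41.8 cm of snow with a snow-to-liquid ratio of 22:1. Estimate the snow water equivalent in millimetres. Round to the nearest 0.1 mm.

SWE ≈ 19.0 mm

SWE = snow depth / ratio = 41.8 cm / 22 = 1.900 cm = 19.0 mm.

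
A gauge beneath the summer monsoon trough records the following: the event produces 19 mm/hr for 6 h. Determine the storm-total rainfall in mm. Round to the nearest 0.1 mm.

total ≈ 114.0 mm

Total = Σ Rᵢ Δtᵢ = 19 × 6
      = 114 = 114.0 mm.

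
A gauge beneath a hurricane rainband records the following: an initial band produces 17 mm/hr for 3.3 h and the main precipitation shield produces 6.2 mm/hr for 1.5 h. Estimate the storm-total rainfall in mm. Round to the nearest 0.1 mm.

Total = Σ Rᵢ Δtᵢ = 17 × 3.3 + 6.2 × 1.5
      = 56.1 + 9.3 = 65.4 mm.

total ≈ 65.4 mm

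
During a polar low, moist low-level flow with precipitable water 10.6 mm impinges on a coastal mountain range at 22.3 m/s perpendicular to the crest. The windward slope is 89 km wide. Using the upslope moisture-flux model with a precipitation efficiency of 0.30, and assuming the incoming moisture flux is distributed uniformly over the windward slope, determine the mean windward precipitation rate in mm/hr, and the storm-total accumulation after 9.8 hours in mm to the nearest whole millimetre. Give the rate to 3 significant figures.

Incoming column moisture flux per unit ridge length: F = V × PW = 22.3 × 10.6 = 236.38 mm·m/s.
Spread over the 89 km slope with efficiency ε = 0.30: R = ε·F/W = 0.30 × 236.38 / 89000 m = 7.968e-04 mm/s.
R = 7.968e-04 × 3600 = 2.87 mm/hr.
Over 9.8 h: total = 2.87 × 9.8 = 28.126 ≈ 28 mm.

R ≈ 2.87 mm/hr; total ≈ 28 mm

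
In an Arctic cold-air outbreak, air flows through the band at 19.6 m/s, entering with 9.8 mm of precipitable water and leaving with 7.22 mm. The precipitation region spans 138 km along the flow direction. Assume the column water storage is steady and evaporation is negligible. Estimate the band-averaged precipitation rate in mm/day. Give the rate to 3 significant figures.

R ≈ 31.7 mm/day

Column moisture flux per unit crosswind length is F = V × PW.
Inflow: F_in = 19.6 × 9.8 = 192.08 mm·m/s
Outflow: F_out = 19.6 × 7.22 = 141.512 mm·m/s
Steady-state rate R = (F_in − F_out)/L = (192.08 − 141.512) / 138000 m = 3.664e-04 mm/s.
R = 3.664e-04 × 3600 × 24 = 31.7 mm/day.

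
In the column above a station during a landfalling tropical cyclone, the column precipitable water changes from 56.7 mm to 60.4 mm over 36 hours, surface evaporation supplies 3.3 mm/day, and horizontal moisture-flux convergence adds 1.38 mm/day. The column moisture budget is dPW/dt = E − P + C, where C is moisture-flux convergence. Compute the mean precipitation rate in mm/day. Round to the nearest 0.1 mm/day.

dPW/dt = (60.4 − 56.7) mm / (36/24 day) = +2.467 mm/day.
P = E + C − dPW/dt = 3.3 + (1.38) − (+2.467) = 2.2 mm/day.

P ≈ 2.2 mm/day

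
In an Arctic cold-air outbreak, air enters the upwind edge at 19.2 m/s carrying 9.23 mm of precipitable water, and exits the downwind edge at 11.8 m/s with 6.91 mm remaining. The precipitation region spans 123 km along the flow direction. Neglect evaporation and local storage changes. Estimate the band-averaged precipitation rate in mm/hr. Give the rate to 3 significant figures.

Column moisture flux per unit crosswind length is F = V × PW.
Inflow: F_in = 19.2 × 9.23 = 177.216 mm·m/s
Outflow: F_out = 11.8 × 6.91 = 81.538 mm·m/s
Steady-state rate R = (F_in − F_out)/L = (177.216 − 81.538) / 123000 m = 7.779e-04 mm/s.
R = 7.779e-04 × 3600 = 2.80 mm/hr.

R ≈ 2.80 mm/hr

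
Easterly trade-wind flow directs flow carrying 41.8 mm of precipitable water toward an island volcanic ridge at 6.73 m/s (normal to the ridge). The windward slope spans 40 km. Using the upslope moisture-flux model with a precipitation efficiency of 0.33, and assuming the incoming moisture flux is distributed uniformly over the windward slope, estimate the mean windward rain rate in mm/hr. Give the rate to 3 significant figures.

Incoming column moisture flux per unit ridge length: F = V × PW = 6.73 × 41.8 = 281.314 mm·m/s.
Spread over the 40 km slope with efficiency ε = 0.33: R = ε·F/W = 0.33 × 281.314 / 40000 m = 2.321e-03 mm/s.
R = 2.321e-03 × 3600 = 8.36 mm/hr.

R ≈ 8.36 mm/hr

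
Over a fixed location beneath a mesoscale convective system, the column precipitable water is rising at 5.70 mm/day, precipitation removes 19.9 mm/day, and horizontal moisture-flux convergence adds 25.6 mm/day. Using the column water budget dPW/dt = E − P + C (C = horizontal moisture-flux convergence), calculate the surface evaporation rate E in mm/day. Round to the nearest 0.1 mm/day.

E ≈ 0.0 mm/day

dPW/dt = +5.70 mm/day.
E = dPW/dt + P − C = (+5.70) + 19.9 − (25.6) = 0.0 mm/day.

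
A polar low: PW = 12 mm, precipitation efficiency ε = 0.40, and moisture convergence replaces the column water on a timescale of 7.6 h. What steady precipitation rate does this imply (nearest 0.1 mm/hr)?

Each overturning extracts ε × PW = 0.40 × 12 = 4.8 mm.
Rate = ε·PW / τ = 4.8 / 7.6 h = 0.6 mm/hr.

R ≈ 0.6 mm/hr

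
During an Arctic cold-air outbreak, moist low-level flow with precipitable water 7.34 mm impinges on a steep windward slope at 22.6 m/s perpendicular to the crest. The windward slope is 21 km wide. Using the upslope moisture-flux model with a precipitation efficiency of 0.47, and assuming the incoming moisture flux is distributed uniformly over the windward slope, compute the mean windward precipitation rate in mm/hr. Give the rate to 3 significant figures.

Incoming column moisture flux per unit ridge length: F = V × PW = 22.6 × 7.34 = 165.884 mm·m/s.
Spread over the 21 km slope with efficiency ε = 0.47: R = ε·F/W = 0.47 × 165.884 / 21000 m = 3.713e-03 mm/s.
R = 3.713e-03 × 3600 = 13.4 mm/hr.

R ≈ 13.4 mm/hr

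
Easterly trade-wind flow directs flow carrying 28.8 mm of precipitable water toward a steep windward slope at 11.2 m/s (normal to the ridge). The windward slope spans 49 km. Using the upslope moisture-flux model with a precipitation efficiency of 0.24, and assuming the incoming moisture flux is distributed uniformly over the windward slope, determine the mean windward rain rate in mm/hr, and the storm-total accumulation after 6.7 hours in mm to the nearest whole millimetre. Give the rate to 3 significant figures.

R ≈ 5.69 mm/hr; total ≈ 38 mm

Incoming column moisture flux per unit ridge length: F = V × PW = 11.2 × 28.8 = 322.56 mm·m/s.
Spread over the 49 km slope with efficiency ε = 0.24: R = ε·F/W = 0.24 × 322.56 / 49000 m = 1.580e-03 mm/s.
R = 1.580e-03 × 3600 = 5.69 mm/hr.
Over 6.7 h: total = 5.69 × 6.7 = 38.123 ≈ 38 mm.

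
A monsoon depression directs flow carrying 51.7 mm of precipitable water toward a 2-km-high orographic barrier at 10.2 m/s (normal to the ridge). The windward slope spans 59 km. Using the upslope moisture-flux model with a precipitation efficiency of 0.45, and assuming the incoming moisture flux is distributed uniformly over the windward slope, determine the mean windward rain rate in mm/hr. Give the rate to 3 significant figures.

Incoming column moisture flux per unit ridge length: F = V × PW = 10.2 × 51.7 = 527.34 mm·m/s.
Spread over the 59 km slope with efficiency ε = 0.45: R = ε·F/W = 0.45 × 527.34 / 59000 m = 4.022e-03 mm/s.
R = 4.022e-03 × 3600 = 14.5 mm/hr.

R ≈ 14.5 mm/hr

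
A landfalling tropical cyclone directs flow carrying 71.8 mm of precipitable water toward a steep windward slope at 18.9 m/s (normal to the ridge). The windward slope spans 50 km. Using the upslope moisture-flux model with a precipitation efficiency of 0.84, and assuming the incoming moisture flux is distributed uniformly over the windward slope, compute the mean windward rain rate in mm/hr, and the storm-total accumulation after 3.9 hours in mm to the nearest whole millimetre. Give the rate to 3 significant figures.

R ≈ 82.1 mm/hr; total ≈ 320 mm

Incoming column moisture flux per unit ridge length: F = V × PW = 18.9 × 71.8 = 1357.02 mm·m/s.
Spread over the 50 km slope with efficiency ε = 0.84: R = ε·F/W = 0.84 × 1357.02 / 50000 m = 2.280e-02 mm/s.
R = 2.280e-02 × 3600 = 82.1 mm/hr.
Over 3.9 h: total = 82.1 × 3.9 = 320.19 ≈ 320 mm.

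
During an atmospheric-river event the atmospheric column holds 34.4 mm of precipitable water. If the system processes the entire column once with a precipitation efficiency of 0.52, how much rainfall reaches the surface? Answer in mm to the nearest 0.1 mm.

rainfall ≈ 17.9 mm

Rainfall = ε × PW = 0.52 × 34.4 = 17.9 mm.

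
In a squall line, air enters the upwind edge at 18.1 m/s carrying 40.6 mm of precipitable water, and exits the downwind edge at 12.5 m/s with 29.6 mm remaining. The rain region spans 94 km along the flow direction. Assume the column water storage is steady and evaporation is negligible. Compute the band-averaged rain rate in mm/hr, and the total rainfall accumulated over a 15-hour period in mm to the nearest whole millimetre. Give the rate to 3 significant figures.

R ≈ 14.0 mm/hr; total ≈ 210 mm

Column moisture flux per unit crosswind length is F = V × PW.
Inflow: F_in = 18.1 × 40.6 = 734.86 mm·m/s
Outflow: F_out = 12.5 × 29.6 = 370 mm·m/s
Steady-state rate R = (F_in − F_out)/L = (734.86 − 370) / 94000 m = 3.881e-03 mm/s.
R = 3.881e-03 × 3600 = 14.0 mm/hr.
Over 15 h: total = 14.0 × 15 = 210 mm.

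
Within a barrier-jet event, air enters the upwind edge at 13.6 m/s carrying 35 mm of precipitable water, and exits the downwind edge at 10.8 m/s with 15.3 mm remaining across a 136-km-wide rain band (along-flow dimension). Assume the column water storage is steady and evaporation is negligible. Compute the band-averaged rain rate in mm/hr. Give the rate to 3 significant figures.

R ≈ 8.23 mm/hr

Column moisture flux per unit crosswind length is F = V × PW.
Inflow: F_in = 13.6 × 35 = 476 mm·m/s
Outflow: F_out = 10.8 × 15.3 = 165.24 mm·m/s
Steady-state rate R = (F_in − F_out)/L = (476 − 165.24) / 136000 m = 2.285e-03 mm/s.
R = 2.285e-03 × 3600 = 8.23 mm/hr.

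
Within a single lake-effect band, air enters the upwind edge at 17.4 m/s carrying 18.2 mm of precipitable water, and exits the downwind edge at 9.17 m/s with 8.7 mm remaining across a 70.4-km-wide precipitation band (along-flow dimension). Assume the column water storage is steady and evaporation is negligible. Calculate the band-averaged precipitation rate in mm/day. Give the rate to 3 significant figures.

R ≈ 291 mm/day

Column moisture flux per unit crosswind length is F = V × PW.
Inflow: F_in = 17.4 × 18.2 = 316.68 mm·m/s
Outflow: F_out = 9.17 × 8.7 = 79.779 mm·m/s
Steady-state rate R = (F_in − F_out)/L = (316.68 − 79.779) / 70400 m = 3.365e-03 mm/s.
R = 3.365e-03 × 3600 × 24 = 291 mm/day.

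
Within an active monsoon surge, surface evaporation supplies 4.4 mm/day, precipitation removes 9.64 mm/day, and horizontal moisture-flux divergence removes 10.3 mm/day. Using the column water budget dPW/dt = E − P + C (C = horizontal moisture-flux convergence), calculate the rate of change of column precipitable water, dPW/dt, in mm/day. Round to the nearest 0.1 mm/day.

dPW/dt = E − P + C = 4.4 − 9.64 + (-10.3) = -15.5 mm/day.

dPW/dt ≈ -15.5 mm/day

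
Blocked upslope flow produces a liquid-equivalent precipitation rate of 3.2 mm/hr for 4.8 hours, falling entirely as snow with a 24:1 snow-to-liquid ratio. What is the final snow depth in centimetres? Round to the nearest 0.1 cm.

Liquid-equivalent depth = 3.2 × 4.8 = 15.36 mm.
Snow depth = 15.36 mm × 24 = 368.64 mm = 36.9 cm.

snow depth ≈ 36.9 cm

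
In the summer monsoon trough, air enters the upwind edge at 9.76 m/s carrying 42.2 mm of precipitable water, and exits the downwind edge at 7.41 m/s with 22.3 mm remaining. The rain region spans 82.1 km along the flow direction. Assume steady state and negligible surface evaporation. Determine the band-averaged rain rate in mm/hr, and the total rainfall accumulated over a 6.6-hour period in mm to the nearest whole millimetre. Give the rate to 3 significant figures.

Column moisture flux per unit crosswind length is F = V × PW.
Inflow: F_in = 9.76 × 42.2 = 411.872 mm·m/s
Outflow: F_out = 7.41 × 22.3 = 165.243 mm·m/s
Steady-state rate R = (F_in − F_out)/L = (411.872 − 165.243) / 82100 m = 3.004e-03 mm/s.
R = 3.004e-03 × 3600 = 10.8 mm/hr.
Over 6.6 h: total = 10.8 × 6.6 = 71.28 ≈ 71 mm.

R ≈ 10.8 mm/hr; total ≈ 71 mm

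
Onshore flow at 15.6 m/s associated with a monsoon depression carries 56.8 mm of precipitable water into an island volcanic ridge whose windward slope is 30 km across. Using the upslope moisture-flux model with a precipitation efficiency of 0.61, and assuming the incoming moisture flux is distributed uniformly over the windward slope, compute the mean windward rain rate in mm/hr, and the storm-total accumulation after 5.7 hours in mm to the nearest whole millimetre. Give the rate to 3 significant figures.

R ≈ 64.9 mm/hr; total ≈ 370 mm

Incoming column moisture flux per unit ridge length: F = V × PW = 15.6 × 56.8 = 886.08 mm·m/s.
Spread over the 30 km slope with efficiency ε = 0.61: R = ε·F/W = 0.61 × 886.08 / 30000 m = 1.802e-02 mm/s.
R = 1.802e-02 × 3600 = 64.9 mm/hr.
Over 5.7 h: total = 64.9 × 5.7 = 369.93 ≈ 370 mm.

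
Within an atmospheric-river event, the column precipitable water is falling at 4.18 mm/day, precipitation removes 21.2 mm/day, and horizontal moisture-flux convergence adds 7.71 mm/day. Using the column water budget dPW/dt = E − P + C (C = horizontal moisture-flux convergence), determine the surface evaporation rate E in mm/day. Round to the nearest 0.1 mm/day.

dPW/dt = -4.18 mm/day.
E = dPW/dt + P − C = (-4.18) + 21.2 − (7.71) = 9.3 mm/day.

E ≈ 9.3 mm/day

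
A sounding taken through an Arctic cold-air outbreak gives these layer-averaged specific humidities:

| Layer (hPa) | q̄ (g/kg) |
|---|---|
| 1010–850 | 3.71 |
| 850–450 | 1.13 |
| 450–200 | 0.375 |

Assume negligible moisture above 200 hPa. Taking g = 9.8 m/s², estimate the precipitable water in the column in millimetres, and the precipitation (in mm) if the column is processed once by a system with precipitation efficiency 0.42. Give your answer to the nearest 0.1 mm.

Precipitable water is the column-integrated vapour mass per unit area: PW = (1/g) Σ q̄ Δp, with q in kg/kg and Δp in Pa (1 kg/m² of water = 1 mm).
Layer 1010–850 hPa: Δp = 160 hPa = 16000 Pa, q̄ = 0.00371 kg/kg → 0.00371 × 16000 / 9.8 = 6.06 mm
Layer 850–450 hPa: Δp = 400 hPa = 40000 Pa, q̄ = 0.00113 kg/kg → 0.00113 × 40000 / 9.8 = 4.61 mm
Layer 450–200 hPa: Δp = 250 hPa = 25000 Pa, q̄ = 0.000375 kg/kg → 0.000375 × 25000 / 9.8 = 0.96 mm
PW = 6.06 + 4.61 + 0.96 = 11.63 ≈ 11.6 mm.
Precipitation = ε × PW = 0.42 × 11.6 = 4.9 mm.

PW ≈ 11.6 mm; precipitation ≈ 4.9 mm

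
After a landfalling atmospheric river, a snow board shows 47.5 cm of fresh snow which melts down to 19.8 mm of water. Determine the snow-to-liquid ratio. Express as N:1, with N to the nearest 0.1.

Ratio = snow depth / SWE = 475 mm / 19.8 mm = 24.0, i.e. 24.0:1.

ratio ≈ 24.0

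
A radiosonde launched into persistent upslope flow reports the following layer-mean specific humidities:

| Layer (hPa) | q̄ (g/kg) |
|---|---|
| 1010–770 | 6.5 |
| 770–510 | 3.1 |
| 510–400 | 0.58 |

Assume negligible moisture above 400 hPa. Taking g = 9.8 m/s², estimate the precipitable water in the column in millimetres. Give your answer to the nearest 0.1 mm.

Precipitable water is the column-integrated vapour mass per unit area: PW = (1/g) Σ q̄ Δp, with q in kg/kg and Δp in Pa (1 kg/m² of water = 1 mm).
Layer 1010–770 hPa: Δp = 240 hPa = 24000 Pa, q̄ = 0.0065 kg/kg → 0.0065 × 24000 / 9.8 = 15.92 mm
Layer 770–510 hPa: Δp = 260 hPa = 26000 Pa, q̄ = 0.0031 kg/kg → 0.0031 × 26000 / 9.8 = 8.22 mm
Layer 510–400 hPa: Δp = 110 hPa = 11000 Pa, q̄ = 0.00058 kg/kg → 0.00058 × 11000 / 9.8 = 0.65 mm
PW = 15.92 + 8.22 + 0.65 = 24.79 ≈ 24.8 mm.

PW ≈ 24.8 mm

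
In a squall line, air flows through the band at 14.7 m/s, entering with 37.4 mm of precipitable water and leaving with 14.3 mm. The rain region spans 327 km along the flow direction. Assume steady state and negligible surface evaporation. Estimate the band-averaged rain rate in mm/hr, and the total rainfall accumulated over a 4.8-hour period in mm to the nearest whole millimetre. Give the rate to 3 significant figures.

R ≈ 3.74 mm/hr; total ≈ 18 mm

Column moisture flux per unit crosswind length is F = V × PW.
Inflow: F_in = 14.7 × 37.4 = 549.78 mm·m/s
Outflow: F_out = 14.7 × 14.3 = 210.21 mm·m/s
Steady-state rate R = (F_in − F_out)/L = (549.78 − 210.21) / 327000 m = 1.038e-03 mm/s.
R = 1.038e-03 × 3600 = 3.74 mm/hr.
Over 4.8 h: total = 3.74 × 4.8 = 17.952 ≈ 18 mm.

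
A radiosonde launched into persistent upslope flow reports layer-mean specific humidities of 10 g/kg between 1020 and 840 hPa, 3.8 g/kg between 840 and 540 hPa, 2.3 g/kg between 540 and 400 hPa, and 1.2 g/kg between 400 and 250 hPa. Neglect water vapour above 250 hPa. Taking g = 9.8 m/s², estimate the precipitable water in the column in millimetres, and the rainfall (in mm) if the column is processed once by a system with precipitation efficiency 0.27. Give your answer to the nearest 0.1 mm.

PW ≈ 35.1 mm; rainfall ≈ 9.5 mm

Precipitable water is the column-integrated vapour mass per unit area: PW = (1/g) Σ q̄ Δp, with q in kg/kg and Δp in Pa (1 kg/m² of water = 1 mm).
Layer 1020–840 hPa: Δp = 180 hPa = 18000 Pa, q̄ = 0.01 kg/kg → 0.01 × 18000 / 9.8 = 18.37 mm
Layer 840–540 hPa: Δp = 300 hPa = 30000 Pa, q̄ = 0.0038 kg/kg → 0.0038 × 30000 / 9.8 = 11.63 mm
Layer 540–400 hPa: Δp = 140 hPa = 14000 Pa, q̄ = 0.0023 kg/kg → 0.0023 × 14000 / 9.8 = 3.29 mm
Layer 400–250 hPa: Δp = 150 hPa = 15000 Pa, q̄ = 0.0012 kg/kg → 0.0012 × 15000 / 9.8 = 1.84 mm
PW = 18.37 + 11.63 + 3.29 + 1.84 = 35.13 ≈ 35.1 mm.
Rainfall = ε × PW = 0.27 × 35.1 = 9.5 mm.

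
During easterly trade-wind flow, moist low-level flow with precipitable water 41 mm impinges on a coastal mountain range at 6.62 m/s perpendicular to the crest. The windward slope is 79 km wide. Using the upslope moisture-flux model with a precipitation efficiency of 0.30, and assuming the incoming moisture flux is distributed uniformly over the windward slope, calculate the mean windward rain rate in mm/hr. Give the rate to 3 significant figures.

R ≈ 3.71 mm/hr

Incoming column moisture flux per unit ridge length: F = V × PW = 6.62 × 41 = 271.42 mm·m/s.
Spread over the 79 km slope with efficiency ε = 0.30: R = ε·F/W = 0.30 × 271.42 / 79000 m = 1.031e-03 mm/s.
R = 1.031e-03 × 3600 = 3.71 mm/hr.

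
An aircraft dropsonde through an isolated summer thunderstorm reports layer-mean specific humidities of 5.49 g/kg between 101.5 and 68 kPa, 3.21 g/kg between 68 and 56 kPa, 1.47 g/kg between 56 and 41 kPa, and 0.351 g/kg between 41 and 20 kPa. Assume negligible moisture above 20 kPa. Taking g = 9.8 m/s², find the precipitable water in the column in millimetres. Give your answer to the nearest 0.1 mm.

Precipitable water is the column-integrated vapour mass per unit area: PW = (1/g) Σ q̄ Δp, with q in kg/kg and Δp in Pa (1 kg/m² of water = 1 mm).
Layer 101.5–68 kPa: Δp = 335 hPa = 33500 Pa, q̄ = 0.00549 kg/kg → 0.00549 × 33500 / 9.8 = 18.77 mm
Layer 68–56 kPa: Δp = 120 hPa = 12000 Pa, q̄ = 0.00321 kg/kg → 0.00321 × 12000 / 9.8 = 3.93 mm
Layer 56–41 kPa: Δp = 150 hPa = 15000 Pa, q̄ = 0.00147 kg/kg → 0.00147 × 15000 / 9.8 = 2.25 mm
Layer 41–20 kPa: Δp = 210 hPa = 21000 Pa, q̄ = 0.000351 kg/kg → 0.000351 × 21000 / 9.8 = 0.75 mm
PW = 18.77 + 3.93 + 2.25 + 0.75 = 25.70 ≈ 25.7 mm.

PW ≈ 25.7 mm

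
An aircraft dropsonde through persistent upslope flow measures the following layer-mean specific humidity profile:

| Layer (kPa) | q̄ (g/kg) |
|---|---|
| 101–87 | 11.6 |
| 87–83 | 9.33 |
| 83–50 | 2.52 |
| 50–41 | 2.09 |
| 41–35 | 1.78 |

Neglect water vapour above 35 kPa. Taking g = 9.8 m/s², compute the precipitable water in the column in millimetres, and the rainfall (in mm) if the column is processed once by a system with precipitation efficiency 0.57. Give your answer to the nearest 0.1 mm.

PW ≈ 31.9 mm; rainfall ≈ 18.2 mm

Precipitable water is the column-integrated vapour mass per unit area: PW = (1/g) Σ q̄ Δp, with q in kg/kg and Δp in Pa (1 kg/m² of water = 1 mm).
Layer 101–87 kPa: Δp = 140 hPa = 14000 Pa, q̄ = 0.0116 kg/kg → 0.0116 × 14000 / 9.8 = 16.57 mm
Layer 87–83 kPa: Δp = 40 hPa = 4000 Pa, q̄ = 0.00933 kg/kg → 0.00933 × 4000 / 9.8 = 3.81 mm
Layer 83–50 kPa: Δp = 330 hPa = 33000 Pa, q̄ = 0.00252 kg/kg → 0.00252 × 33000 / 9.8 = 8.49 mm
Layer 50–41 kPa: Δp = 90 hPa = 9000 Pa, q̄ = 0.00209 kg/kg → 0.00209 × 9000 / 9.8 = 1.92 mm
Layer 41–35 kPa: Δp = 60 hPa = 6000 Pa, q̄ = 0.00178 kg/kg → 0.00178 × 6000 / 9.8 = 1.09 mm
PW = 16.57 + 3.81 + 8.49 + 1.92 + 1.09 = 31.88 ≈ 31.9 mm.
Rainfall = ε × PW = 0.57 × 31.9 = 18.2 mm.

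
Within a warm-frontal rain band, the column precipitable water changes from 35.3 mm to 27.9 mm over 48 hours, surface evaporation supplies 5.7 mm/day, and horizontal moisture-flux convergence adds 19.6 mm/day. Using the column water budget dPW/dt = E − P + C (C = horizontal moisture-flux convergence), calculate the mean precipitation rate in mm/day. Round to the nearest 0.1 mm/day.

P ≈ 29.0 mm/day

dPW/dt = (27.9 − 35.3) mm / (48/24 day) = -3.700 mm/day.
P = E + C − dPW/dt = 5.7 + (19.6) − (-3.700) = 29.0 mm/day.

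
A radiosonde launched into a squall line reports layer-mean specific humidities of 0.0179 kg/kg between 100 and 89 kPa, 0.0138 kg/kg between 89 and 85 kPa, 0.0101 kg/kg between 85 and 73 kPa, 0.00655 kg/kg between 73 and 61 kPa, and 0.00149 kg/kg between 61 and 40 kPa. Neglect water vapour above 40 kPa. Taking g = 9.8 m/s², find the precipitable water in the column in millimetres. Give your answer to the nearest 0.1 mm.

Precipitable water is the column-integrated vapour mass per unit area: PW = (1/g) Σ q̄ Δp, with q in kg/kg and Δp in Pa (1 kg/m² of water = 1 mm).
Layer 100–89 kPa: Δp = 110 hPa = 11000 Pa, q̄ = 0.0179 kg/kg → 0.0179 × 11000 / 9.8 = 20.09 mm
Layer 89–85 kPa: Δp = 40 hPa = 4000 Pa, q̄ = 0.0138 kg/kg → 0.0138 × 4000 / 9.8 = 5.63 mm
Layer 85–73 kPa: Δp = 120 hPa = 12000 Pa, q̄ = 0.0101 kg/kg → 0.0101 × 12000 / 9.8 = 12.37 mm
Layer 73–61 kPa: Δp = 120 hPa = 12000 Pa, q̄ = 0.00655 kg/kg → 0.00655 × 12000 / 9.8 = 8.02 mm
Layer 61–40 kPa: Δp = 210 hPa = 21000 Pa, q̄ = 0.00149 kg/kg → 0.00149 × 21000 / 9.8 = 3.19 mm
PW = 20.09 + 5.63 + 12.37 + 8.02 + 3.19 = 49.30 ≈ 49.3 mm.

PW ≈ 49.3 mm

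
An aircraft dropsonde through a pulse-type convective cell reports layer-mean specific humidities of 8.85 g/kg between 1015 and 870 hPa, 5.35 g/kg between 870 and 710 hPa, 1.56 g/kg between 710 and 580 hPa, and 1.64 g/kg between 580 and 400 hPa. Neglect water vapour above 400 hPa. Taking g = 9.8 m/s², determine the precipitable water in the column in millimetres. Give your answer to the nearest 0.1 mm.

Precipitable water is the column-integrated vapour mass per unit area: PW = (1/g) Σ q̄ Δp, with q in kg/kg and Δp in Pa (1 kg/m² of water = 1 mm).
Layer 1015–870 hPa: Δp = 145 hPa = 14500 Pa, q̄ = 0.00885 kg/kg → 0.00885 × 14500 / 9.8 = 13.09 mm
Layer 870–710 hPa: Δp = 160 hPa = 16000 Pa, q̄ = 0.00535 kg/kg → 0.00535 × 16000 / 9.8 = 8.73 mm
Layer 710–580 hPa: Δp = 130 hPa = 13000 Pa, q̄ = 0.00156 kg/kg → 0.00156 × 13000 / 9.8 = 2.07 mm
Layer 580–400 hPa: Δp = 180 hPa = 18000 Pa, q̄ = 0.00164 kg/kg → 0.00164 × 18000 / 9.8 = 3.01 mm
PW = 13.09 + 8.73 + 2.07 + 3.01 = 26.90 ≈ 26.9 mm.

PW ≈ 26.9 mm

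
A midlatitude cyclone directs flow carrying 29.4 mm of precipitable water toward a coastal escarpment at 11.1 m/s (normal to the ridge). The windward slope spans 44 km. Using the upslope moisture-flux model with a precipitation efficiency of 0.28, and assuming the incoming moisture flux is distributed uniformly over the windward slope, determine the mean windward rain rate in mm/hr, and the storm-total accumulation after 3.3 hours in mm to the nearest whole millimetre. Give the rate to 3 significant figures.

Incoming column moisture flux per unit ridge length: F = V × PW = 11.1 × 29.4 = 326.34 mm·m/s.
Spread over the 44 km slope with efficiency ε = 0.28: R = ε·F/W = 0.28 × 326.34 / 44000 m = 2.077e-03 mm/s.
R = 2.077e-03 × 3600 = 7.48 mm/hr.
Over 3.3 h: total = 7.48 × 3.3 = 24.684 ≈ 25 mm.

R ≈ 7.48 mm/hr; total ≈ 25 mm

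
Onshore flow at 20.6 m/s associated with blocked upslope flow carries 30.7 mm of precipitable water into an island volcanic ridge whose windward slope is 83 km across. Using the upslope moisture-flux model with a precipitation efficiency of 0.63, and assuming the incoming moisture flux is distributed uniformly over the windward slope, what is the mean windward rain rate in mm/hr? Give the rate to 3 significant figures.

R ≈ 17.3 mm/hr

Incoming column moisture flux per unit ridge length: F = V × PW = 20.6 × 30.7 = 632.42 mm·m/s.
Spread over the 83 km slope with efficiency ε = 0.63: R = ε·F/W = 0.63 × 632.42 / 83000 m = 4.800e-03 mm/s.
R = 4.800e-03 × 3600 = 17.3 mm/hr.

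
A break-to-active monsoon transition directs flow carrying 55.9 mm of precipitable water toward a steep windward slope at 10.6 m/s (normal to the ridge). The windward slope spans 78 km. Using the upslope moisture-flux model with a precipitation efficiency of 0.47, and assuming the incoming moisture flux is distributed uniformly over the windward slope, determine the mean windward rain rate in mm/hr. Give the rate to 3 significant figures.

R ≈ 12.9 mm/hr

Incoming column moisture flux per unit ridge length: F = V × PW = 10.6 × 55.9 = 592.54 mm·m/s.
Spread over the 78 km slope with efficiency ε = 0.47: R = ε·F/W = 0.47 × 592.54 / 78000 m = 3.570e-03 mm/s.
R = 3.570e-03 × 3600 = 12.9 mm/hr.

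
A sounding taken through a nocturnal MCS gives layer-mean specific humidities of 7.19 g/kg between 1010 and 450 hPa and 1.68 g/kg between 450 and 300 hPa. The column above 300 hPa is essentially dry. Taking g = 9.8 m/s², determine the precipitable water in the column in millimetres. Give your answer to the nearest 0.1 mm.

Precipitable water is the column-integrated vapour mass per unit area: PW = (1/g) Σ q̄ Δp, with q in kg/kg and Δp in Pa (1 kg/m² of water = 1 mm).
Layer 1010–450 hPa: Δp = 560 hPa = 56000 Pa, q̄ = 0.00719 kg/kg → 0.00719 × 56000 / 9.8 = 41.09 mm
Layer 450–300 hPa: Δp = 150 hPa = 15000 Pa, q̄ = 0.00168 kg/kg → 0.00168 × 15000 / 9.8 = 2.57 mm
PW = 41.09 + 2.57 = 43.66 ≈ 43.7 mm.

PW ≈ 43.7 mm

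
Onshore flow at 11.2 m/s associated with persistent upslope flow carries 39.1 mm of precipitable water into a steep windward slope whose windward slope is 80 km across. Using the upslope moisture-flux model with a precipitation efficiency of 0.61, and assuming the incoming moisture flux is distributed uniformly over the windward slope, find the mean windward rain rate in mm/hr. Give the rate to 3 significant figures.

R ≈ 12.0 mm/hr

Incoming column moisture flux per unit ridge length: F = V × PW = 11.2 × 39.1 = 437.92 mm·m/s.
Spread over the 80 km slope with efficiency ε = 0.61: R = ε·F/W = 0.61 × 437.92 / 80000 m = 3.339e-03 mm/s.
R = 3.339e-03 × 3600 = 12.0 mm/hr.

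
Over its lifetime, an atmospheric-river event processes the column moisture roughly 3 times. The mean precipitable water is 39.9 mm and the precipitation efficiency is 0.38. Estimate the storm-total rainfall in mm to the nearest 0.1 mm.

Each cycle deposits ε × PW = 0.38 × 39.9 = 15.162 mm.
Over 3 cycles: 3 × 15.162 = 45.5 mm.

rainfall ≈ 45.5 mm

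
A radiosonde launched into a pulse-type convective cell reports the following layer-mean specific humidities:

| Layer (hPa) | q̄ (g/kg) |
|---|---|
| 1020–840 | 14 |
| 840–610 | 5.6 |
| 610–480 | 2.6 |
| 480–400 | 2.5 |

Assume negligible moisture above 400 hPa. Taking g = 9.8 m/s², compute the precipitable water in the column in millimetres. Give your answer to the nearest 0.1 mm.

PW ≈ 44.3 mm

Precipitable water is the column-integrated vapour mass per unit area: PW = (1/g) Σ q̄ Δp, with q in kg/kg and Δp in Pa (1 kg/m² of water = 1 mm).
Layer 1020–840 hPa: Δp = 180 hPa = 18000 Pa, q̄ = 0.014 kg/kg → 0.014 × 18000 / 9.8 = 25.71 mm
Layer 840–610 hPa: Δp = 230 hPa = 23000 Pa, q̄ = 0.0056 kg/kg → 0.0056 × 23000 / 9.8 = 13.14 mm
Layer 610–480 hPa: Δp = 130 hPa = 13000 Pa, q̄ = 0.0026 kg/kg → 0.0026 × 13000 / 9.8 = 3.45 mm
Layer 480–400 hPa: Δp = 80 hPa = 8000 Pa, q̄ = 0.0025 kg/kg → 0.0025 × 8000 / 9.8 = 2.04 mm
PW = 25.71 + 13.14 + 3.45 + 2.04 = 44.34 ≈ 44.3 mm.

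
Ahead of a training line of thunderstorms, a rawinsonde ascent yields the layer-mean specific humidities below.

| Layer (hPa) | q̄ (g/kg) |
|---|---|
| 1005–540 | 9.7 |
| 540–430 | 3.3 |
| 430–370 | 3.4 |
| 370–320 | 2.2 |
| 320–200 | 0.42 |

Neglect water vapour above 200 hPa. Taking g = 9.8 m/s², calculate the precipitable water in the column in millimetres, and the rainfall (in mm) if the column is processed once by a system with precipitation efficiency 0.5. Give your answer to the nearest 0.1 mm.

Precipitable water is the column-integrated vapour mass per unit area: PW = (1/g) Σ q̄ Δp, with q in kg/kg and Δp in Pa (1 kg/m² of water = 1 mm).
Layer 1005–540 hPa: Δp = 465 hPa = 46500 Pa, q̄ = 0.0097 kg/kg → 0.0097 × 46500 / 9.8 = 46.03 mm
Layer 540–430 hPa: Δp = 110 hPa = 11000 Pa, q̄ = 0.0033 kg/kg → 0.0033 × 11000 / 9.8 = 3.70 mm
Layer 430–370 hPa: Δp = 60 hPa = 6000 Pa, q̄ = 0.0034 kg/kg → 0.0034 × 6000 / 9.8 = 2.08 mm
Layer 370–320 hPa: Δp = 50 hPa = 5000 Pa, q̄ = 0.0022 kg/kg → 0.0022 × 5000 / 9.8 = 1.12 mm
Layer 320–200 hPa: Δp = 120 hPa = 12000 Pa, q̄ = 0.00042 kg/kg → 0.00042 × 12000 / 9.8 = 0.51 mm
PW = 46.03 + 3.70 + 2.08 + 1.12 + 0.51 = 53.44 ≈ 53.4 mm.
Rainfall = ε × PW = 0.5 × 53.4 = 26.7 mm.

PW ≈ 53.4 mm; rainfall ≈ 26.7 mm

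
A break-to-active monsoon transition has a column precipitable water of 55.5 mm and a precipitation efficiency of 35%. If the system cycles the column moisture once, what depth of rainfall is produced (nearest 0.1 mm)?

Rainfall = ε × PW = 0.35 × 55.5 = 19.4 mm.

rainfall ≈ 19.4 mm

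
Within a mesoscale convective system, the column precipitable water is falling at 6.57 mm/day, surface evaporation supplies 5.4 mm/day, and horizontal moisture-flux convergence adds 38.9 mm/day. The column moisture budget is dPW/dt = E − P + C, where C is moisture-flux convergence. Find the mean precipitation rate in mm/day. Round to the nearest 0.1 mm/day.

dPW/dt = -6.57 mm/day.
P = E + C − dPW/dt = 5.4 + (38.9) − (-6.57) = 50.9 mm/day.

P ≈ 50.9 mm/day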